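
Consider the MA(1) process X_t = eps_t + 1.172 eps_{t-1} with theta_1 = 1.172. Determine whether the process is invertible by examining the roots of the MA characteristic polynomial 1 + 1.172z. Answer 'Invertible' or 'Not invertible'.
\text{Not invertible}

The MA(q) characteristic polynomial is P(z) = 1 + 1.172z.
Invertibility requires all roots to lie outside the unit circle, i.e. |z| > 1 for every root.
This is linear in z: 1 + (1.172) z = 0  =>  z = -1/(1.172) = -0.853242,  |z| = 0.853242.
Moduli of all roots: 0.8532.
All moduli strictly greater than 1? No.
Verdict: Not invertible.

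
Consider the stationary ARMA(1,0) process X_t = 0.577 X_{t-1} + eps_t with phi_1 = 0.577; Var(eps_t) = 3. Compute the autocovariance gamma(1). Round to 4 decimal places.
\gamma(1) = 2.5949

Multiply the model equation by X_{t-k} and take expectations. With theta_0 = psi_0 = 1 and psi_j the MA(infinity) weights, this gives
  gamma(k) - sum_i phi_i gamma(k-i) = c_k,
  c_k = sigma^2 * sum_{j=k..q} theta_j psi_{j-k}   (c_k = 0 for k > q),
using gamma(-m) = gamma(m).
Pure AR (q = 0): c_0 = sigma^2 = 3, c_k = 0 for k >= 1.
Equations for k = 0 and k = 1 (AR order 1):
  gamma(0) = phi_1 gamma(1) + c_0
  gamma(1) = phi_1 gamma(0) + c_1
Substituting the second into the first: gamma(0) (1 - phi_1^2) = c_0 + phi_1 c_1, so
  gamma(0) = c_0 / (1 - phi_1^2) = 3 / (1 - (0.577)^2) = 3 / 0.667071 = 4.497272.
  gamma(1) = phi_1 gamma(0) = (0.577)(4.497272) = 2.594926.
Therefore gamma(1) = 2.5949 (to 4 decimal places).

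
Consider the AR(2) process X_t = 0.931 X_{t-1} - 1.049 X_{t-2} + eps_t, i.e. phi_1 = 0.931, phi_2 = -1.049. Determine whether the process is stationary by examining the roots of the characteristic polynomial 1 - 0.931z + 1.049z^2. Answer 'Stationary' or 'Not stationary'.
\text{Not stationary}

The AR(p) characteristic polynomial is P(z) = 1 - 0.931z + 1.049z^2.
Stationarity requires all roots to lie outside the unit circle, i.e. |z| > 1 for every root.
Set 1 + (-0.931) z + (1.049) z^2 = 0, i.e. a z^2 + b z + c = 0 with a = 1.049, b = -0.931, c = 1.
Discriminant D = b^2 - 4ac = (-0.931)^2 - 4*(1.049)*1 = 0.866761 - (4.196) = -3.329239.
D < 0, so the roots are the complex-conjugate pair z = (-b +/- i sqrt(-D)) / (2a) = 0.4438 +/- 0.8697i.
For a conjugate pair |z|^2 = z * conj(z) = (product of roots) = c/a = 1/(1.049) = 0.953289, so |z| = sqrt(0.953289) = 0.9764 for both roots.
Moduli of all roots: 0.9764, 0.9764.
All moduli strictly greater than 1? No.
Verdict: Not stationary.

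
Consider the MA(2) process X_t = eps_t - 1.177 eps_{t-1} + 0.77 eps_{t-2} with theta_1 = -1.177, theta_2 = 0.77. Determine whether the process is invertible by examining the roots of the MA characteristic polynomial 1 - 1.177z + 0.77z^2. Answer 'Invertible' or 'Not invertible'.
\text{Invertible}

The MA(q) characteristic polynomial is P(z) = 1 - 1.177z + 0.77z^2.
Invertibility requires all roots to lie outside the unit circle, i.e. |z| > 1 for every root.
Set 1 + (-1.177) z + (0.77) z^2 = 0, i.e. a z^2 + b z + c = 0 with a = 0.77, b = -1.177, c = 1.
Discriminant D = b^2 - 4ac = (-1.177)^2 - 4*(0.77)*1 = 1.385329 - (3.08) = -1.694671.
D < 0, so the roots are the complex-conjugate pair z = (-b +/- i sqrt(-D)) / (2a) = 0.7643 +/- 0.8453i.
For a conjugate pair |z|^2 = z * conj(z) = (product of roots) = c/a = 1/(0.77) = 1.298701, so |z| = sqrt(1.298701) = 1.1396 for both roots.
Moduli of all roots: 1.1396, 1.1396.
All moduli strictly greater than 1? Yes.
Verdict: Invertible.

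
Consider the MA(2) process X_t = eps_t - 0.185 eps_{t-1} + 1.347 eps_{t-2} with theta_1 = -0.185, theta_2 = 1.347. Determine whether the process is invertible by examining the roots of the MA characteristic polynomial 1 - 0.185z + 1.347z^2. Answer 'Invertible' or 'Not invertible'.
\text{Not invertible}

The MA(q) characteristic polynomial is P(z) = 1 - 0.185z + 1.347z^2.
Invertibility requires all roots to lie outside the unit circle, i.e. |z| > 1 for every root.
Set 1 + (-0.185) z + (1.347) z^2 = 0, i.e. a z^2 + b z + c = 0 with a = 1.347, b = -0.185, c = 1.
Discriminant D = b^2 - 4ac = (-0.185)^2 - 4*(1.347)*1 = 0.034225 - (5.388) = -5.353775.
D < 0, so the roots are the complex-conjugate pair z = (-b +/- i sqrt(-D)) / (2a) = 0.0687 +/- 0.8589i.
For a conjugate pair |z|^2 = z * conj(z) = (product of roots) = c/a = 1/(1.347) = 0.74239, so |z| = sqrt(0.74239) = 0.8616 for both roots.
Moduli of all roots: 0.8616, 0.8616.
All moduli strictly greater than 1? No.
Verdict: Not invertible.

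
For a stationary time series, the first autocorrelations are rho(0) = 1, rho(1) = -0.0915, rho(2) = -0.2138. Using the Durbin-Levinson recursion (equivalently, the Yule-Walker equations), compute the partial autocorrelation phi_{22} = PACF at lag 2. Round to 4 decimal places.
\phi_{22} = -0.2240

The PACF at lag k is phi_{kk}, the last component of the solution
to the Yule-Walker system G_k phi = r_k where
  (G_k)_{ij} = rho(|i - j|), (r_k)_i = rho(i), i,j = 1..k.
Equivalently, Durbin-Levinson gives phi_{kk} iteratively:
  phi_{11} = rho(1)
  phi_{kk} = [rho(k) - sum_{j=1..k-1} phi_{k-1,j} rho(k-j)]
            / [1 - sum_{j=1..k-1} phi_{k-1,j} rho(j)],
  phi_{k,j} = phi_{k-1,j} - phi_{kk} phi_{k-1,k-j},  j = 1..k-1.
Step k = 1:
  phi_11 = rho(1) = -0.0915.
Step k = 2:
  phi_22 = [rho(2) - phi_11 rho(1)] / [1 - phi_11 rho(1)] = [-0.2138 - (-0.0915)(-0.0915)] / [1 - (-0.0915)(-0.0915)]
         = -0.22217225 / 0.99162775 = -0.224.
Therefore phi_{22} = -0.2240.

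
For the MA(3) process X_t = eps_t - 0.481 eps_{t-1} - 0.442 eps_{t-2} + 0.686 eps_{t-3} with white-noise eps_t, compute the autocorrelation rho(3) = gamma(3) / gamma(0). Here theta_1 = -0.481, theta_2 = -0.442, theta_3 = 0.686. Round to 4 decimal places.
\rho(3) = 0.3616

For an MA(q) process with theta_0 = 1, the autocovariance is
  gamma(k) = sigma^2 * sum_{i=0..q-k} theta_i * theta_{i+k},
and rho(k) = gamma(k) / gamma(0). Sigma^2 cancels.
  numerator   = (1)*(0.686) = 0.686.
  denominator = (1)^2 + (-0.481)^2 + (-0.442)^2 + (0.686)^2 = 1.897321.
  rho(3) = 0.686 / 1.897321 = 0.3616.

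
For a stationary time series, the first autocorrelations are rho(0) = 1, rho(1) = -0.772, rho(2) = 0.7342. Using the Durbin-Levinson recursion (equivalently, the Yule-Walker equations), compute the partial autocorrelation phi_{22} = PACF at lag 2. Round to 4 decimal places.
\phi_{22} = 0.3421

The PACF at lag k is phi_{kk}, the last component of the solution
to the Yule-Walker system G_k phi = r_k where
  (G_k)_{ij} = rho(|i - j|), (r_k)_i = rho(i), i,j = 1..k.
Equivalently, Durbin-Levinson gives phi_{kk} iteratively:
  phi_{11} = rho(1)
  phi_{kk} = [rho(k) - sum_{j=1..k-1} phi_{k-1,j} rho(k-j)]
            / [1 - sum_{j=1..k-1} phi_{k-1,j} rho(j)],
  phi_{k,j} = phi_{k-1,j} - phi_{kk} phi_{k-1,k-j},  j = 1..k-1.
Step k = 1:
  phi_11 = rho(1) = -0.772.
Step k = 2:
  phi_22 = [rho(2) - phi_11 rho(1)] / [1 - phi_11 rho(1)] = [0.7342 - (-0.772)(-0.772)] / [1 - (-0.772)(-0.772)]
         = 0.138216 / 0.404016 = 0.3421.
Therefore phi_{22} = 0.3421.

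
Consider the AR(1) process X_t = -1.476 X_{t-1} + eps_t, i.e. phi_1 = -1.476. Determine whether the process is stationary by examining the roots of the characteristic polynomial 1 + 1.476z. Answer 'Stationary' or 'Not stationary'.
\text{Not stationary}

The AR(p) characteristic polynomial is P(z) = 1 + 1.476z.
Stationarity requires all roots to lie outside the unit circle, i.e. |z| > 1 for every root.
This is linear in z: 1 + (1.476) z = 0  =>  z = -1/(1.476) = -0.677507,  |z| = 0.677507.
Moduli of all roots: 0.6775.
All moduli strictly greater than 1? No.
Verdict: Not stationary.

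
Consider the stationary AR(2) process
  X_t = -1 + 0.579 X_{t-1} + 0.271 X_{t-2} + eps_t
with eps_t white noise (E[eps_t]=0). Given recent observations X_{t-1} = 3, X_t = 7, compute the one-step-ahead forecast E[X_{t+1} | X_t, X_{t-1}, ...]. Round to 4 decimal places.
E[X_{t+1} \mid \mathcal F_t] = 3.8660

For an AR(p) model X_t = c + sum_i phi_i X_{t-i} + eps_t, the
one-step-ahead conditional mean is
  E[X_{t+1} | X_t, ...] = c + sum_i phi_i X_{t+1-i}.
Substitute known values:
  E[X_{t+1} | ...] = -1 + (0.579) * (7) + (0.271) * (3)
                   = 3.8660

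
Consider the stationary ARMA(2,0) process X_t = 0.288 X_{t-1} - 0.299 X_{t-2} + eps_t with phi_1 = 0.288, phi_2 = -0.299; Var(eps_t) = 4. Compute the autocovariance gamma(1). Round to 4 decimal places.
\gamma(1) = 1.0243

Multiply the model equation by X_{t-k} and take expectations. With theta_0 = psi_0 = 1 and psi_j the MA(infinity) weights, this gives
  gamma(k) - sum_i phi_i gamma(k-i) = c_k,
  c_k = sigma^2 * sum_{j=k..q} theta_j psi_{j-k}   (c_k = 0 for k > q),
using gamma(-m) = gamma(m).
Pure AR (q = 0): c_0 = sigma^2 = 4, c_k = 0 for k >= 1.
Equations for k = 0, 1, 2 (AR order 2, c_2 = 0):
  (E0) gamma(0) = phi_1 gamma(1) + phi_2 gamma(2) + c_0
  (E1) gamma(1) = phi_1 gamma(0) + phi_2 gamma(1) + c_1
  (E2) gamma(2) = phi_1 gamma(1) + phi_2 gamma(0)
From (E1): gamma(1) = A gamma(0) + B with
  A = phi_1 / (1 - phi_2) = 0.288 / 1.299 = 0.221709,   B = c_1 / (1 - phi_2) = 0 / 1.299 = 0.
Insert (E2) into (E0): gamma(0) (1 - phi_2^2) = phi_1 (1 + phi_2) gamma(1) + c_0.
  phi_1 (1 + phi_2) = (0.288)(0.701) = 0.201888,   1 - phi_2^2 = 0.910599.
Replace gamma(1) by A gamma(0) + B and collect gamma(0):
  gamma(0) [0.910599 - (0.201888)(0.221709)] = c_0 = 4
  gamma(0) * 0.865839 = 4
  gamma(0) = 4 / 0.865839 = 4.619799.
  gamma(1) = A gamma(0) = (0.221709)(4.619799) = 1.024251.
Therefore gamma(1) = 1.0243 (to 4 decimal places).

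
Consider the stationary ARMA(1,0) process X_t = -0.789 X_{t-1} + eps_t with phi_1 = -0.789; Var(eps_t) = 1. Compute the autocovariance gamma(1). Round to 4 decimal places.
\gamma(1) = -2.0902

Multiply the model equation by X_{t-k} and take expectations. With theta_0 = psi_0 = 1 and psi_j the MA(infinity) weights, this gives
  gamma(k) - sum_i phi_i gamma(k-i) = c_k,
  c_k = sigma^2 * sum_{j=k..q} theta_j psi_{j-k}   (c_k = 0 for k > q),
using gamma(-m) = gamma(m).
Pure AR (q = 0): c_0 = sigma^2 = 1, c_k = 0 for k >= 1.
Equations for k = 0 and k = 1 (AR order 1):
  gamma(0) = phi_1 gamma(1) + c_0
  gamma(1) = phi_1 gamma(0) + c_1
Substituting the second into the first: gamma(0) (1 - phi_1^2) = c_0 + phi_1 c_1, so
  gamma(0) = c_0 / (1 - phi_1^2) = 1 / (1 - (-0.789)^2) = 1 / 0.377479 = 2.649154.
  gamma(1) = phi_1 gamma(0) = (-0.789)(2.649154) = -2.090183.
Therefore gamma(1) = -2.0902 (to 4 decimal places).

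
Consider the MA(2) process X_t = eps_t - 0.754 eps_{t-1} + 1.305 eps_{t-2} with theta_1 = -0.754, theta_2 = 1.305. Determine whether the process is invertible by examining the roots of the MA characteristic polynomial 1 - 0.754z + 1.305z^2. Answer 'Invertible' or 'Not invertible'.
\text{Not invertible}

The MA(q) characteristic polynomial is P(z) = 1 - 0.754z + 1.305z^2.
Invertibility requires all roots to lie outside the unit circle, i.e. |z| > 1 for every root.
Set 1 + (-0.754) z + (1.305) z^2 = 0, i.e. a z^2 + b z + c = 0 with a = 1.305, b = -0.754, c = 1.
Discriminant D = b^2 - 4ac = (-0.754)^2 - 4*(1.305)*1 = 0.568516 - (5.22) = -4.651484.
D < 0, so the roots are the complex-conjugate pair z = (-b +/- i sqrt(-D)) / (2a) = 0.2889 +/- 0.8263i.
For a conjugate pair |z|^2 = z * conj(z) = (product of roots) = c/a = 1/(1.305) = 0.766284, so |z| = sqrt(0.766284) = 0.8754 for both roots.
Moduli of all roots: 0.8754, 0.8754.
All moduli strictly greater than 1? No.
Verdict: Not invertible.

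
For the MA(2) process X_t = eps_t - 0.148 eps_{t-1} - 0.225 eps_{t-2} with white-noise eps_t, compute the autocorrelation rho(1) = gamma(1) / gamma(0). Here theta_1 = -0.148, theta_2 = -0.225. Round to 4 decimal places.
\rho(1) = -0.1069

For an MA(q) process with theta_0 = 1, the autocovariance is
  gamma(k) = sigma^2 * sum_{i=0..q-k} theta_i * theta_{i+k},
and rho(k) = gamma(k) / gamma(0). Sigma^2 cancels.
  numerator   = (1)*(-0.148) + (-0.148)*(-0.225) = -0.1147.
  denominator = (1)^2 + (-0.148)^2 + (-0.225)^2 = 1.072529.
  rho(1) = -0.1147 / 1.072529 = -0.1069.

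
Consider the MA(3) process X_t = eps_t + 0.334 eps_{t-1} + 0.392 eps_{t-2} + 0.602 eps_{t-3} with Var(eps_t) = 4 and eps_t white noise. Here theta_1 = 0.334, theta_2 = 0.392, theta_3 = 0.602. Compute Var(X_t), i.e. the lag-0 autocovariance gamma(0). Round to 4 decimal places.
\gamma(0) = 6.5105

For an MA(q) process X_t = eps_t + sum_i theta_i eps_{t-i} with
Var(eps_t) = sigma^2, the variance is
  gamma(0) = sigma^2 * (1 + sum_i theta_i^2).
  sum_i theta_i^2 = (0.334)^2 + (0.392)^2 + (0.602)^2 = 0.111556 + 0.153664 + 0.362404 = 0.627624.
  gamma(0) = 4 * (1 + 0.627624) = 4 * 1.627624 = 6.510496, which rounds to 6.5105.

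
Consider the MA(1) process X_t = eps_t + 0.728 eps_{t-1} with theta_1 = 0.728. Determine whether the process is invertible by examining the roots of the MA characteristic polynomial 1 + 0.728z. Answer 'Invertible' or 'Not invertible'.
\text{Invertible}

The MA(q) characteristic polynomial is P(z) = 1 + 0.728z.
Invertibility requires all roots to lie outside the unit circle, i.e. |z| > 1 for every root.
This is linear in z: 1 + (0.728) z = 0  =>  z = -1/(0.728) = -1.373626,  |z| = 1.373626.
Moduli of all roots: 1.3736.
All moduli strictly greater than 1? Yes.
Verdict: Invertible.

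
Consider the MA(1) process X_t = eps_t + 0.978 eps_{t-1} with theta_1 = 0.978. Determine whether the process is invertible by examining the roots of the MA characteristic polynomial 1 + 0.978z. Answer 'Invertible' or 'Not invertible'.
\text{Invertible}

The MA(q) characteristic polynomial is P(z) = 1 + 0.978z.
Invertibility requires all roots to lie outside the unit circle, i.e. |z| > 1 for every root.
This is linear in z: 1 + (0.978) z = 0  =>  z = -1/(0.978) = -1.022495,  |z| = 1.022495.
Moduli of all roots: 1.0225.
All moduli strictly greater than 1? Yes.
Verdict: Invertible.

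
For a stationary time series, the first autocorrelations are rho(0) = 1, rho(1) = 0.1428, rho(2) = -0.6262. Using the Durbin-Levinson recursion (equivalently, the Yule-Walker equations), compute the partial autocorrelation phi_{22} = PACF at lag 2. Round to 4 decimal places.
\phi_{22} = -0.6601

The PACF at lag k is phi_{kk}, the last component of the solution
to the Yule-Walker system G_k phi = r_k where
  (G_k)_{ij} = rho(|i - j|), (r_k)_i = rho(i), i,j = 1..k.
Equivalently, Durbin-Levinson gives phi_{kk} iteratively:
  phi_{11} = rho(1)
  phi_{kk} = [rho(k) - sum_{j=1..k-1} phi_{k-1,j} rho(k-j)]
            / [1 - sum_{j=1..k-1} phi_{k-1,j} rho(j)],
  phi_{k,j} = phi_{k-1,j} - phi_{kk} phi_{k-1,k-j},  j = 1..k-1.
Step k = 1:
  phi_11 = rho(1) = 0.1428.
Step k = 2:
  phi_22 = [rho(2) - phi_11 rho(1)] / [1 - phi_11 rho(1)] = [-0.6262 - (0.1428)(0.1428)] / [1 - (0.1428)(0.1428)]
         = -0.64659184 / 0.97960816 = -0.6601.
Therefore phi_{22} = -0.6601.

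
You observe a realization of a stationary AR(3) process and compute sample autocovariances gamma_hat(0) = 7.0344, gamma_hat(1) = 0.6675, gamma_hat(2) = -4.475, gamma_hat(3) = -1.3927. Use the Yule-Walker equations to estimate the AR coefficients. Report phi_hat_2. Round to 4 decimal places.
\hat\phi_{2} = -0.6410

The Yule-Walker equations for an AR(p) process read, in matrix form,
  Gamma_p phi = r_p,   with   (Gamma_p)_{ij} = gamma(|i - j|),
                       (r_p)_i = gamma(i),   i,j = 1..p.
Substitute the sample gammas (Toeplitz matrix and right-hand side of size 3):
  Gamma_p = [[7.0344, 0.6675, -4.475], [0.6675, 7.0344, 0.6675], [-4.475, 0.6675, 7.0344]]
  r_p     = [0.6675, -4.475, -1.3927]
Written out (R1..R3):
  (R1) 7.0344 phi_1 + 0.6675 phi_2 - 4.475 phi_3 = 0.6675
  (R2) 0.6675 phi_1 + 7.0344 phi_2 + 0.6675 phi_3 = -4.475
  (R3) -4.475 phi_1 + 0.6675 phi_2 + 7.0344 phi_3 = -1.3927
Gaussian elimination:
  R2 <- R2 - (0.6675/7.0344) R1 = R2 - (0.094891) R1:  6.97106 phi_2 + 1.092136 phi_3 = -4.53834
  R3 <- R3 - (-4.475/7.0344) R1 = R3 - (-0.636159) R1:  1.092136 phi_2 + 4.187586 phi_3 = -0.968064
  R3 <- R3 - (1.092136/6.97106) R2 = R3 - (0.156667) R2:  4.016485 phi_3 = -0.257055
Back-substitution:
  phi_hat_3 = -0.257055 / 4.016485 = -0.064
  phi_hat_2 = (-4.53834 - (1.092136)(-0.064)) / 6.97106 = -0.640999
  phi_hat_1 = (0.6675 - (0.6675)(-0.640999) - (-4.475)(-0.064)) / 7.0344 = 0.115002
So phi_hat = [0.1150, -0.6410, -0.0640].
Therefore phi_hat_2 = -0.6410.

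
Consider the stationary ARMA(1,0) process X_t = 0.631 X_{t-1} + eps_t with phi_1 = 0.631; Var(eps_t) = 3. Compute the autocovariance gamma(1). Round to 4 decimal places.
\gamma(1) = 3.1454

Multiply the model equation by X_{t-k} and take expectations. With theta_0 = psi_0 = 1 and psi_j the MA(infinity) weights, this gives
  gamma(k) - sum_i phi_i gamma(k-i) = c_k,
  c_k = sigma^2 * sum_{j=k..q} theta_j psi_{j-k}   (c_k = 0 for k > q),
using gamma(-m) = gamma(m).
Pure AR (q = 0): c_0 = sigma^2 = 3, c_k = 0 for k >= 1.
Equations for k = 0 and k = 1 (AR order 1):
  gamma(0) = phi_1 gamma(1) + c_0
  gamma(1) = phi_1 gamma(0) + c_1
Substituting the second into the first: gamma(0) (1 - phi_1^2) = c_0 + phi_1 c_1, so
  gamma(0) = c_0 / (1 - phi_1^2) = 3 / (1 - (0.631)^2) = 3 / 0.601839 = 4.984722.
  gamma(1) = phi_1 gamma(0) = (0.631)(4.984722) = 3.145359.
Therefore gamma(1) = 3.1454 (to 4 decimal places).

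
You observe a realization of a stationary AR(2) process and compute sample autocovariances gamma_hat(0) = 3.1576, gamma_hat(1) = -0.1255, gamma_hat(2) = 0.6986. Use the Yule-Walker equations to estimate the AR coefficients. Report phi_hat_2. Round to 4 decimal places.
\hat\phi_{2} = 0.2200

The Yule-Walker equations for an AR(p) process read, in matrix form,
  Gamma_p phi = r_p,   with   (Gamma_p)_{ij} = gamma(|i - j|),
                       (r_p)_i = gamma(i),   i,j = 1..p.
Substitute the sample gammas (Toeplitz matrix and right-hand side of size 2):
  Gamma_p = [[3.1576, -0.1255], [-0.1255, 3.1576]]
  r_p     = [-0.1255, 0.6986]
Written out:
  3.1576 phi_1 - 0.1255 phi_2 = -0.1255
  -0.1255 phi_1 + 3.1576 phi_2 = 0.6986
Solve by Cramer's rule:
  det = gamma(0)^2 - gamma(1)^2 = (3.1576)^2 - (-0.1255)^2 = 9.97043776 - 0.01575025 = 9.95468751
  phi_hat_1 = [gamma(1) gamma(0) - gamma(1) gamma(2)] / det = [(-0.1255)(3.1576) - (-0.1255)(0.6986)] / 9.95468751 = -0.3086045 / 9.95468751 = -0.031
  phi_hat_2 = [gamma(0) gamma(2) - gamma(1)^2] / det = [(3.1576)(0.6986) - (-0.1255)^2] / 9.95468751 = 2.19014911 / 9.95468751 = 0.22
So phi_hat = [-0.0310, 0.2200].
Therefore phi_hat_2 = 0.2200.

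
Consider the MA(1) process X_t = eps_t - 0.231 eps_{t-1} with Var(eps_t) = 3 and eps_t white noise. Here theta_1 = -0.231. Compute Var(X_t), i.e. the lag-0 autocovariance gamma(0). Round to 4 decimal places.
\gamma(0) = 3.1601

For an MA(q) process X_t = eps_t + sum_i theta_i eps_{t-i} with
Var(eps_t) = sigma^2, the variance is
  gamma(0) = sigma^2 * (1 + sum_i theta_i^2).
  sum_i theta_i^2 = (-0.231)^2 = 0.053361.
  gamma(0) = 3 * (1 + 0.053361) = 3 * 1.053361 = 3.160083, which rounds to 3.1601.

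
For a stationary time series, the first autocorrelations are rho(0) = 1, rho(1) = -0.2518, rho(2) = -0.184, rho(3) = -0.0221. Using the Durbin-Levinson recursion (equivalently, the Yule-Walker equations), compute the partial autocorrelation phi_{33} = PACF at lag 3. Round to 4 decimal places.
\phi_{33} = -0.1689

The PACF at lag k is phi_{kk}, the last component of the solution
to the Yule-Walker system G_k phi = r_k where
  (G_k)_{ij} = rho(|i - j|), (r_k)_i = rho(i), i,j = 1..k.
Equivalently, Durbin-Levinson gives phi_{kk} iteratively:
  phi_{11} = rho(1)
  phi_{kk} = [rho(k) - sum_{j=1..k-1} phi_{k-1,j} rho(k-j)]
            / [1 - sum_{j=1..k-1} phi_{k-1,j} rho(j)],
  phi_{k,j} = phi_{k-1,j} - phi_{kk} phi_{k-1,k-j},  j = 1..k-1.
Step k = 1:
  phi_11 = rho(1) = -0.2518.
Step k = 2:
  phi_22 = [rho(2) - phi_11 rho(1)] / [1 - phi_11 rho(1)] = [-0.184 - (-0.2518)(-0.2518)] / [1 - (-0.2518)(-0.2518)]
         = -0.24740324 / 0.93659676 = -0.264151.
  Update: phi_21 = phi_11 - phi_22 phi_11 = -0.2518 - (-0.264151)(-0.2518) = -0.318313.
Step k = 3:
  phi_33 = [rho(3) - phi_21 rho(2) - phi_22 rho(1)] / [1 - phi_21 rho(1) - phi_22 rho(2)]
    numerator   = -0.0221 - (-0.318313)(-0.184) - (-0.264151)(-0.2518) = -0.14718294
    denominator = 1 - (-0.318313)(-0.2518) - (-0.264151)(-0.184) = 0.87124488
  phi_33 = -0.14718294 / 0.87124488 = -0.1689.
Therefore phi_{33} = -0.1689.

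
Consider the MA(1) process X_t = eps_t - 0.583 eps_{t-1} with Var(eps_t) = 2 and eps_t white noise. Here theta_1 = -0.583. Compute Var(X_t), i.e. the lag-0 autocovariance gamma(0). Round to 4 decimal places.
\gamma(0) = 2.6798

For an MA(q) process X_t = eps_t + sum_i theta_i eps_{t-i} with
Var(eps_t) = sigma^2, the variance is
  gamma(0) = sigma^2 * (1 + sum_i theta_i^2).
  sum_i theta_i^2 = (-0.583)^2 = 0.339889.
  gamma(0) = 2 * (1 + 0.339889) = 2 * 1.339889 = 2.679778, which rounds to 2.6798.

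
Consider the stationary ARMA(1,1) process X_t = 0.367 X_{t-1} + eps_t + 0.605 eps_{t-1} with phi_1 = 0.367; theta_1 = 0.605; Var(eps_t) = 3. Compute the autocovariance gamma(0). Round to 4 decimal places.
\gamma(0) = 6.2755

Multiply the model equation by X_{t-k} and take expectations. With theta_0 = psi_0 = 1 and psi_j the MA(infinity) weights, this gives
  gamma(k) - sum_i phi_i gamma(k-i) = c_k,
  c_k = sigma^2 * sum_{j=k..q} theta_j psi_{j-k}   (c_k = 0 for k > q),
using gamma(-m) = gamma(m).
psi-weights needed (psi_j = theta_j + sum_i phi_i psi_{j-i}):
  psi_1 = theta_1 + phi_1 = 0.605 + (0.367) = 0.972
Right-hand sides:
  c_0 = sigma^2 (1 + theta_1 psi_1) = 3 * (1 + (0.605)(0.972)) = 3 * 1.58806 = 4.76418
  c_1 = sigma^2 theta_1 = 3 * (0.605) = 1.815
  c_2 = 0
Equations for k = 0 and k = 1 (AR order 1):
  gamma(0) = phi_1 gamma(1) + c_0
  gamma(1) = phi_1 gamma(0) + c_1
Substituting the second into the first: gamma(0) (1 - phi_1^2) = c_0 + phi_1 c_1, so
  gamma(0) = (c_0 + phi_1 c_1) / (1 - phi_1^2) = (4.76418 + (0.367)(1.815)) / (1 - (0.367)^2) = 5.430285 / 0.865311 = 6.27553.
Therefore gamma(0) = 6.2755 (to 4 decimal places).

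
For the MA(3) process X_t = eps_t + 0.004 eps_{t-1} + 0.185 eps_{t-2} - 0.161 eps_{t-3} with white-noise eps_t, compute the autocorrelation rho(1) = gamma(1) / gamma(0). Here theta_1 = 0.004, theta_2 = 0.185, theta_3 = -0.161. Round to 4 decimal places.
\rho(1) = -0.0236

For an MA(q) process with theta_0 = 1, the autocovariance is
  gamma(k) = sigma^2 * sum_{i=0..q-k} theta_i * theta_{i+k},
and rho(k) = gamma(k) / gamma(0). Sigma^2 cancels.
  numerator   = (1)*(0.004) + (0.004)*(0.185) + (0.185)*(-0.161) = -0.025045.
  denominator = (1)^2 + (0.004)^2 + (0.185)^2 + (-0.161)^2 = 1.060162.
  rho(1) = -0.025045 / 1.060162 = -0.0236.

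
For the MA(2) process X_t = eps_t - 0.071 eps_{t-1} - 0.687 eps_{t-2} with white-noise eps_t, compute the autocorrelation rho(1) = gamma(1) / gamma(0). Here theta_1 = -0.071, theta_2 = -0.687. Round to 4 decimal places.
\rho(1) = -0.0150

For an MA(q) process with theta_0 = 1, the autocovariance is
  gamma(k) = sigma^2 * sum_{i=0..q-k} theta_i * theta_{i+k},
and rho(k) = gamma(k) / gamma(0). Sigma^2 cancels.
  numerator   = (1)*(-0.071) + (-0.071)*(-0.687) = -0.022223.
  denominator = (1)^2 + (-0.071)^2 + (-0.687)^2 = 1.47701.
  rho(1) = -0.022223 / 1.47701 = -0.0150.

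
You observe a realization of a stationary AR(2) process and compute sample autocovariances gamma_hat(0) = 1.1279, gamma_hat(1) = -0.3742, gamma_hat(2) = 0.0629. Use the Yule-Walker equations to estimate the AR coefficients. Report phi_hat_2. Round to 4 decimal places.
\hat\phi_{2} = -0.0610

The Yule-Walker equations for an AR(p) process read, in matrix form,
  Gamma_p phi = r_p,   with   (Gamma_p)_{ij} = gamma(|i - j|),
                       (r_p)_i = gamma(i),   i,j = 1..p.
Substitute the sample gammas (Toeplitz matrix and right-hand side of size 2):
  Gamma_p = [[1.1279, -0.3742], [-0.3742, 1.1279]]
  r_p     = [-0.3742, 0.0629]
Written out:
  1.1279 phi_1 - 0.3742 phi_2 = -0.3742
  -0.3742 phi_1 + 1.1279 phi_2 = 0.0629
Solve by Cramer's rule:
  det = gamma(0)^2 - gamma(1)^2 = (1.1279)^2 - (-0.3742)^2 = 1.27215841 - 0.14002564 = 1.13213277
  phi_hat_1 = [gamma(1) gamma(0) - gamma(1) gamma(2)] / det = [(-0.3742)(1.1279) - (-0.3742)(0.0629)] / 1.13213277 = -0.398523 / 1.13213277 = -0.352
  phi_hat_2 = [gamma(0) gamma(2) - gamma(1)^2] / det = [(1.1279)(0.0629) - (-0.3742)^2] / 1.13213277 = -0.06908073 / 1.13213277 = -0.061
So phi_hat = [-0.3520, -0.0610].
Therefore phi_hat_2 = -0.0610.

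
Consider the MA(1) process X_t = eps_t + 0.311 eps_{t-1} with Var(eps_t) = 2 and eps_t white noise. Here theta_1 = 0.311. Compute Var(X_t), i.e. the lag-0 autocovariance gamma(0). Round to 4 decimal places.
\gamma(0) = 2.1934

For an MA(q) process X_t = eps_t + sum_i theta_i eps_{t-i} with
Var(eps_t) = sigma^2, the variance is
  gamma(0) = sigma^2 * (1 + sum_i theta_i^2).
  sum_i theta_i^2 = (0.311)^2 = 0.096721.
  gamma(0) = 2 * (1 + 0.096721) = 2 * 1.096721 = 2.193442, which rounds to 2.1934.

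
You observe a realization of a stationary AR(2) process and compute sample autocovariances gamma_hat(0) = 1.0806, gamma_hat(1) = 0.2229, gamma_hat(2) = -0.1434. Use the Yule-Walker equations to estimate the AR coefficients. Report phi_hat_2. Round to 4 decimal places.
\hat\phi_{2} = -0.1830

The Yule-Walker equations for an AR(p) process read, in matrix form,
  Gamma_p phi = r_p,   with   (Gamma_p)_{ij} = gamma(|i - j|),
                       (r_p)_i = gamma(i),   i,j = 1..p.
Substitute the sample gammas (Toeplitz matrix and right-hand side of size 2):
  Gamma_p = [[1.0806, 0.2229], [0.2229, 1.0806]]
  r_p     = [0.2229, -0.1434]
Written out:
  1.0806 phi_1 + 0.2229 phi_2 = 0.2229
  0.2229 phi_1 + 1.0806 phi_2 = -0.1434
Solve by Cramer's rule:
  det = gamma(0)^2 - gamma(1)^2 = (1.0806)^2 - (0.2229)^2 = 1.16769636 - 0.04968441 = 1.11801195
  phi_hat_1 = [gamma(1) gamma(0) - gamma(1) gamma(2)] / det = [(0.2229)(1.0806) - (0.2229)(-0.1434)] / 1.11801195 = 0.2728296 / 1.11801195 = 0.244
  phi_hat_2 = [gamma(0) gamma(2) - gamma(1)^2] / det = [(1.0806)(-0.1434) - (0.2229)^2] / 1.11801195 = -0.20464245 / 1.11801195 = -0.183
So phi_hat = [0.2440, -0.1830].
Therefore phi_hat_2 = -0.1830.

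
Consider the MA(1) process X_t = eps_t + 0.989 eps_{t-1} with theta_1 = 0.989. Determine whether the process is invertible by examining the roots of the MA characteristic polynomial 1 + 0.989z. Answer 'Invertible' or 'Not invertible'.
\text{Invertible}

The MA(q) characteristic polynomial is P(z) = 1 + 0.989z.
Invertibility requires all roots to lie outside the unit circle, i.e. |z| > 1 for every root.
This is linear in z: 1 + (0.989) z = 0  =>  z = -1/(0.989) = -1.011122,  |z| = 1.011122.
Moduli of all roots: 1.0111.
All moduli strictly greater than 1? Yes.
Verdict: Invertible.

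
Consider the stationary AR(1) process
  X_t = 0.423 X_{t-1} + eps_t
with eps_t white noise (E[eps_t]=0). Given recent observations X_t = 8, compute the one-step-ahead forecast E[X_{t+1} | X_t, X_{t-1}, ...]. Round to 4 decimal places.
E[X_{t+1} \mid \mathcal F_t] = 3.3840

For an AR(p) model X_t = c + sum_i phi_i X_{t-i} + eps_t, the
one-step-ahead conditional mean is
  E[X_{t+1} | X_t, ...] = c + sum_i phi_i X_{t+1-i}.
Substitute known values:
  E[X_{t+1} | ...] = (0.423) * (8)
                   = 3.3840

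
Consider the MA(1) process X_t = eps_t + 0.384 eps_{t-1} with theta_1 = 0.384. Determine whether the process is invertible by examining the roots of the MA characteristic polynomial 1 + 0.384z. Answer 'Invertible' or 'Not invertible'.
\text{Invertible}

The MA(q) characteristic polynomial is P(z) = 1 + 0.384z.
Invertibility requires all roots to lie outside the unit circle, i.e. |z| > 1 for every root.
This is linear in z: 1 + (0.384) z = 0  =>  z = -1/(0.384) = -2.604167,  |z| = 2.604167.
Moduli of all roots: 2.6042.
All moduli strictly greater than 1? Yes.
Verdict: Invertible.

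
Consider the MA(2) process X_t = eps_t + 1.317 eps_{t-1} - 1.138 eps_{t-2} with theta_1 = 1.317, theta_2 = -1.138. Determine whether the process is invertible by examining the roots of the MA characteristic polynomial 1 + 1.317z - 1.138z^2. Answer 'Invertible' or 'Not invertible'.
\text{Not invertible}

The MA(q) characteristic polynomial is P(z) = 1 + 1.317z - 1.138z^2.
Invertibility requires all roots to lie outside the unit circle, i.e. |z| > 1 for every root.
Set 1 + (1.317) z + (-1.138) z^2 = 0, i.e. a z^2 + b z + c = 0 with a = -1.138, b = 1.317, c = 1.
Discriminant D = b^2 - 4ac = (1.317)^2 - 4*(-1.138)*1 = 1.734489 - (-4.552) = 6.286489.
D >= 0, so the roots are real: z = (-b +/- sqrt(D)) / (2a) = (-1.317 +/- 2.507287) / (-2.276).
  z_1 = (-1.317 + 2.507287) / (-2.276) = -0.523,   |z_1| = 0.523.
  z_2 = (-1.317 - 2.507287) / (-2.276) = 1.6803,   |z_2| = 1.6803.
Moduli of all roots: 0.5230, 1.6803.
All moduli strictly greater than 1? No.
Verdict: Not invertible.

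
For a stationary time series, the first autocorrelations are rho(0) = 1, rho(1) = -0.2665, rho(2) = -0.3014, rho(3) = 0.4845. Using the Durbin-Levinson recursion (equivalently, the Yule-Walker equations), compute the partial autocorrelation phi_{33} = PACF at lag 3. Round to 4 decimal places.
\phi_{33} = 0.3401

The PACF at lag k is phi_{kk}, the last component of the solution
to the Yule-Walker system G_k phi = r_k where
  (G_k)_{ij} = rho(|i - j|), (r_k)_i = rho(i), i,j = 1..k.
Equivalently, Durbin-Levinson gives phi_{kk} iteratively:
  phi_{11} = rho(1)
  phi_{kk} = [rho(k) - sum_{j=1..k-1} phi_{k-1,j} rho(k-j)]
            / [1 - sum_{j=1..k-1} phi_{k-1,j} rho(j)],
  phi_{k,j} = phi_{k-1,j} - phi_{kk} phi_{k-1,k-j},  j = 1..k-1.
Step k = 1:
  phi_11 = rho(1) = -0.2665.
Step k = 2:
  phi_22 = [rho(2) - phi_11 rho(1)] / [1 - phi_11 rho(1)] = [-0.3014 - (-0.2665)(-0.2665)] / [1 - (-0.2665)(-0.2665)]
         = -0.37242225 / 0.92897775 = -0.400895.
  Update: phi_21 = phi_11 - phi_22 phi_11 = -0.2665 - (-0.400895)(-0.2665) = -0.373338.
Step k = 3:
  phi_33 = [rho(3) - phi_21 rho(2) - phi_22 rho(1)] / [1 - phi_21 rho(1) - phi_22 rho(2)]
    numerator   = 0.4845 - (-0.373338)(-0.3014) - (-0.400895)(-0.2665) = 0.26513736
    denominator = 1 - (-0.373338)(-0.2665) - (-0.400895)(-0.3014) = 0.77967565
  phi_33 = 0.26513736 / 0.77967565 = 0.3401.
Therefore phi_{33} = 0.3401.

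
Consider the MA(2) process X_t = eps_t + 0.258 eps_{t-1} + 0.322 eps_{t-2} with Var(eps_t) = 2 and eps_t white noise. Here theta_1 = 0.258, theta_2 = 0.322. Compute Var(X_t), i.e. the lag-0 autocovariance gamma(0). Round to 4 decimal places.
\gamma(0) = 2.3405

For an MA(q) process X_t = eps_t + sum_i theta_i eps_{t-i} with
Var(eps_t) = sigma^2, the variance is
  gamma(0) = sigma^2 * (1 + sum_i theta_i^2).
  sum_i theta_i^2 = (0.258)^2 + (0.322)^2 = 0.066564 + 0.103684 = 0.170248.
  gamma(0) = 2 * (1 + 0.170248) = 2 * 1.170248 = 2.340496, which rounds to 2.3405.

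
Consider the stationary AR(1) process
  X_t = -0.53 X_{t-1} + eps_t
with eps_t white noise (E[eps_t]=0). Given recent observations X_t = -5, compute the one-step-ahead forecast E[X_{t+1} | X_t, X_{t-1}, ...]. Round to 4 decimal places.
E[X_{t+1} \mid \mathcal F_t] = 2.6500

For an AR(p) model X_t = c + sum_i phi_i X_{t-i} + eps_t, the
one-step-ahead conditional mean is
  E[X_{t+1} | X_t, ...] = c + sum_i phi_i X_{t+1-i}.
Substitute known values:
  E[X_{t+1} | ...] = (-0.53) * (-5)
                   = 2.6500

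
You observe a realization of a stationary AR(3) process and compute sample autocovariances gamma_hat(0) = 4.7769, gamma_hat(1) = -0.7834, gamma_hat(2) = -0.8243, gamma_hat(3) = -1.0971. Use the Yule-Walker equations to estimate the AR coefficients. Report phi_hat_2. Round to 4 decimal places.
\hat\phi_{2} = -0.2680

The Yule-Walker equations for an AR(p) process read, in matrix form,
  Gamma_p phi = r_p,   with   (Gamma_p)_{ij} = gamma(|i - j|),
                       (r_p)_i = gamma(i),   i,j = 1..p.
Substitute the sample gammas (Toeplitz matrix and right-hand side of size 3):
  Gamma_p = [[4.7769, -0.7834, -0.8243], [-0.7834, 4.7769, -0.7834], [-0.8243, -0.7834, 4.7769]]
  r_p     = [-0.7834, -0.8243, -1.0971]
Written out (R1..R3):
  (R1) 4.7769 phi_1 - 0.7834 phi_2 - 0.8243 phi_3 = -0.7834
  (R2) -0.7834 phi_1 + 4.7769 phi_2 - 0.7834 phi_3 = -0.8243
  (R3) -0.8243 phi_1 - 0.7834 phi_2 + 4.7769 phi_3 = -1.0971
Gaussian elimination:
  R2 <- R2 - (-0.7834/4.7769) R1 = R2 - (-0.163998) R1:  4.648424 phi_2 - 0.918583 phi_3 = -0.952776
  R3 <- R3 - (-0.8243/4.7769) R1 = R3 - (-0.17256) R1:  -0.918583 phi_2 + 4.634659 phi_3 = -1.232283
  R3 <- R3 - (-0.918583/4.648424) R2 = R3 - (-0.197612) R2:  4.453136 phi_3 = -1.420563
Back-substitution:
  phi_hat_3 = -1.420563 / 4.453136 = -0.319003
  phi_hat_2 = (-0.952776 - (-0.918583)(-0.319003)) / 4.648424 = -0.268006
  phi_hat_1 = (-0.7834 - (-0.7834)(-0.268006) - (-0.8243)(-0.319003)) / 4.7769 = -0.262997
So phi_hat = [-0.2630, -0.2680, -0.3190].
Therefore phi_hat_2 = -0.2680.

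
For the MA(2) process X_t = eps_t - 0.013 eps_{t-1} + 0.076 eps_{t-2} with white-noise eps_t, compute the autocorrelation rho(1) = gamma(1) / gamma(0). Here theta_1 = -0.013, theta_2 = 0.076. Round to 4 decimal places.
\rho(1) = -0.0139

For an MA(q) process with theta_0 = 1, the autocovariance is
  gamma(k) = sigma^2 * sum_{i=0..q-k} theta_i * theta_{i+k},
and rho(k) = gamma(k) / gamma(0). Sigma^2 cancels.
  numerator   = (1)*(-0.013) + (-0.013)*(0.076) = -0.013988.
  denominator = (1)^2 + (-0.013)^2 + (0.076)^2 = 1.005945.
  rho(1) = -0.013988 / 1.005945 = -0.0139.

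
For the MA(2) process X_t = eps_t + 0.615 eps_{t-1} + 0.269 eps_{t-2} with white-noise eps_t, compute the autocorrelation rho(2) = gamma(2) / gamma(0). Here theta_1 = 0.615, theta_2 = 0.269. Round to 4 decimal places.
\rho(2) = 0.1854

For an MA(q) process with theta_0 = 1, the autocovariance is
  gamma(k) = sigma^2 * sum_{i=0..q-k} theta_i * theta_{i+k},
and rho(k) = gamma(k) / gamma(0). Sigma^2 cancels.
  numerator   = (1)*(0.269) = 0.269.
  denominator = (1)^2 + (0.615)^2 + (0.269)^2 = 1.450586.
  rho(2) = 0.269 / 1.450586 = 0.1854.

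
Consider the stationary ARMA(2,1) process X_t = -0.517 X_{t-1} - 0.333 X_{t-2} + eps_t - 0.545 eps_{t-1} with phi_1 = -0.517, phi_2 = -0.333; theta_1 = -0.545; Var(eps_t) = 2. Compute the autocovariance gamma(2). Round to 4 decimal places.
\gamma(2) = -0.1805

Multiply the model equation by X_{t-k} and take expectations. With theta_0 = psi_0 = 1 and psi_j the MA(infinity) weights, this gives
  gamma(k) - sum_i phi_i gamma(k-i) = c_k,
  c_k = sigma^2 * sum_{j=k..q} theta_j psi_{j-k}   (c_k = 0 for k > q),
using gamma(-m) = gamma(m).
psi-weights needed (psi_j = theta_j + sum_i phi_i psi_{j-i}):
  psi_1 = theta_1 + phi_1 = -0.545 + (-0.517) = -1.062
Right-hand sides:
  c_0 = sigma^2 (1 + theta_1 psi_1) = 2 * (1 + (-0.545)(-1.062)) = 2 * 1.57879 = 3.15758
  c_1 = sigma^2 theta_1 = 2 * (-0.545) = -1.09
  c_2 = 0
Equations for k = 0, 1, 2 (AR order 2, c_2 = 0):
  (E0) gamma(0) = phi_1 gamma(1) + phi_2 gamma(2) + c_0
  (E1) gamma(1) = phi_1 gamma(0) + phi_2 gamma(1) + c_1
  (E2) gamma(2) = phi_1 gamma(1) + phi_2 gamma(0)
From (E1): gamma(1) = A gamma(0) + B with
  A = phi_1 / (1 - phi_2) = -0.517 / 1.333 = -0.387847,   B = c_1 / (1 - phi_2) = -1.09 / 1.333 = -0.817704.
Insert (E2) into (E0): gamma(0) (1 - phi_2^2) = phi_1 (1 + phi_2) gamma(1) + c_0.
  phi_1 (1 + phi_2) = (-0.517)(0.667) = -0.344839,   1 - phi_2^2 = 0.889111.
Replace gamma(1) by A gamma(0) + B and collect gamma(0):
  gamma(0) [0.889111 - (-0.344839)(-0.387847)] = (-0.344839)(-0.817704) + 3.15758
  gamma(0) * 0.755366 = 3.439556
  gamma(0) = 3.439556 / 0.755366 = 4.553495.
  gamma(1) = A gamma(0) + B = (-0.387847)(4.553495) + (-0.817704) = -2.583764.
  gamma(2) = phi_1 gamma(1) + phi_2 gamma(0) = (-0.517)(-2.583764) + (-0.333)(4.553495) = -0.180508.
Therefore gamma(2) = -0.1805 (to 4 decimal places).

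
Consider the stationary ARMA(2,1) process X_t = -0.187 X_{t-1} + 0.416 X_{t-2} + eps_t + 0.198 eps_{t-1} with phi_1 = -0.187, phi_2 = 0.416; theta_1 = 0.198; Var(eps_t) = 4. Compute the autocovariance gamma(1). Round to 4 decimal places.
\gamma(1) = -0.2185

Multiply the model equation by X_{t-k} and take expectations. With theta_0 = psi_0 = 1 and psi_j the MA(infinity) weights, this gives
  gamma(k) - sum_i phi_i gamma(k-i) = c_k,
  c_k = sigma^2 * sum_{j=k..q} theta_j psi_{j-k}   (c_k = 0 for k > q),
using gamma(-m) = gamma(m).
psi-weights needed (psi_j = theta_j + sum_i phi_i psi_{j-i}):
  psi_1 = theta_1 + phi_1 = 0.198 + (-0.187) = 0.011
Right-hand sides:
  c_0 = sigma^2 (1 + theta_1 psi_1) = 4 * (1 + (0.198)(0.011)) = 4 * 1.002178 = 4.008712
  c_1 = sigma^2 theta_1 = 4 * (0.198) = 0.792
  c_2 = 0
Equations for k = 0, 1, 2 (AR order 2, c_2 = 0):
  (E0) gamma(0) = phi_1 gamma(1) + phi_2 gamma(2) + c_0
  (E1) gamma(1) = phi_1 gamma(0) + phi_2 gamma(1) + c_1
  (E2) gamma(2) = phi_1 gamma(1) + phi_2 gamma(0)
From (E1): gamma(1) = A gamma(0) + B with
  A = phi_1 / (1 - phi_2) = -0.187 / 0.584 = -0.320205,   B = c_1 / (1 - phi_2) = 0.792 / 0.584 = 1.356164.
Insert (E2) into (E0): gamma(0) (1 - phi_2^2) = phi_1 (1 + phi_2) gamma(1) + c_0.
  phi_1 (1 + phi_2) = (-0.187)(1.416) = -0.264792,   1 - phi_2^2 = 0.826944.
Replace gamma(1) by A gamma(0) + B and collect gamma(0):
  gamma(0) [0.826944 - (-0.264792)(-0.320205)] = (-0.264792)(1.356164) + 4.008712
  gamma(0) * 0.742156 = 3.649611
  gamma(0) = 3.649611 / 0.742156 = 4.917578.
  gamma(1) = A gamma(0) + B = (-0.320205)(4.917578) + (1.356164) = -0.218471.
Therefore gamma(1) = -0.2185 (to 4 decimal places).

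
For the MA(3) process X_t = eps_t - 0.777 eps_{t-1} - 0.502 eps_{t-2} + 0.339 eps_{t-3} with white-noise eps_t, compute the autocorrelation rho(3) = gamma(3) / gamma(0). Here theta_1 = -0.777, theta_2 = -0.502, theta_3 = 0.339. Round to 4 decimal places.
\rho(3) = 0.1720

For an MA(q) process with theta_0 = 1, the autocovariance is
  gamma(k) = sigma^2 * sum_{i=0..q-k} theta_i * theta_{i+k},
and rho(k) = gamma(k) / gamma(0). Sigma^2 cancels.
  numerator   = (1)*(0.339) = 0.339.
  denominator = (1)^2 + (-0.777)^2 + (-0.502)^2 + (0.339)^2 = 1.970654.
  rho(3) = 0.339 / 1.970654 = 0.1720.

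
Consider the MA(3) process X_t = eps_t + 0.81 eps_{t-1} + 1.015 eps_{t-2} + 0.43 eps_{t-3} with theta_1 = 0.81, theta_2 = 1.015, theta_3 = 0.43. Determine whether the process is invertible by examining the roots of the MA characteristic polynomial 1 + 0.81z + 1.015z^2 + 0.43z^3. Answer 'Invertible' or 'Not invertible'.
\text{Invertible}

The MA(q) characteristic polynomial is P(z) = 1 + 0.81z + 1.015z^2 + 0.43z^3.
Invertibility requires all roots to lie outside the unit circle, i.e. |z| > 1 for every root.
Degree 3: look for a simple real root z0 first, then factor out (1 - z/z0) and solve the remaining quadratic.
Testing z0 = -2: P(-2) = 1 + (0.81)(-2) + (1.015)(-2)^2 + (0.43)(-2)^3
  = 1 + (-1.62) + (4.06) + (-3.44) = 0.  So z_0 = -2 is a root, |z_0| = 2.
Divide out the factor (1 + 0.5 z) = (1 - z/z0) (since 1/z0 = -0.5):
  P(z) = (1 + 0.5 z)(1 + (0.31) z + (0.86) z^2)
  [check: z-coef 0.31 - (-0.5) = 0.81; z^2-coef 0.86 - (-0.5)(0.31) = 1.015; z^3-coef -(-0.5)(0.86) = 0.43.]
Remaining roots from the quadratic factor 1 + (0.31) z + (0.86) z^2:
  Set 1 + (0.31) z + (0.86) z^2 = 0, i.e. a z^2 + b z + c = 0 with a = 0.86, b = 0.31, c = 1.
  Discriminant D = b^2 - 4ac = (0.31)^2 - 4*(0.86)*1 = 0.0961 - (3.44) = -3.3439.
  D < 0, so the roots are the complex-conjugate pair z = (-b +/- i sqrt(-D)) / (2a) = -0.1802 +/- 1.0632i.
  For a conjugate pair |z|^2 = z * conj(z) = (product of roots) = c/a = 1/(0.86) = 1.162791, so |z| = sqrt(1.162791) = 1.0783 for both roots.
Moduli of all roots: 2.0000, 1.0783, 1.0783.
All moduli strictly greater than 1? Yes.
Verdict: Invertible.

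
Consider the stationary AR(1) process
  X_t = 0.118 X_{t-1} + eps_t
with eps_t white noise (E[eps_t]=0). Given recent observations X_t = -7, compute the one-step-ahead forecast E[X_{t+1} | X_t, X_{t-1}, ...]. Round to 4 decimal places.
E[X_{t+1} \mid \mathcal F_t] = -0.8260

For an AR(p) model X_t = c + sum_i phi_i X_{t-i} + eps_t, the
one-step-ahead conditional mean is
  E[X_{t+1} | X_t, ...] = c + sum_i phi_i X_{t+1-i}.
Substitute known values:
  E[X_{t+1} | ...] = (0.118) * (-7)
                   = -0.8260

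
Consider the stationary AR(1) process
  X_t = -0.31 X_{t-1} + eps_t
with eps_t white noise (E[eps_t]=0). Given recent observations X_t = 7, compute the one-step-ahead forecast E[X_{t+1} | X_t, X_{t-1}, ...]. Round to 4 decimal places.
E[X_{t+1} \mid \mathcal F_t] = -2.1700

For an AR(p) model X_t = c + sum_i phi_i X_{t-i} + eps_t, the
one-step-ahead conditional mean is
  E[X_{t+1} | X_t, ...] = c + sum_i phi_i X_{t+1-i}.
Substitute known values:
  E[X_{t+1} | ...] = (-0.31) * (7)
                   = -2.1700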